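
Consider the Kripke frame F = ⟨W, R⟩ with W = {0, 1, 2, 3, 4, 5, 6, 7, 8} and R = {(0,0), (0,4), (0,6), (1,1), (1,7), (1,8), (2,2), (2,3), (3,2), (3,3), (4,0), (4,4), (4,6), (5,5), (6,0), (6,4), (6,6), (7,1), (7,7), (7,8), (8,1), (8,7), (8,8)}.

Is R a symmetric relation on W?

Symmetric: yes — every pair in R has its reverse in R.

Yes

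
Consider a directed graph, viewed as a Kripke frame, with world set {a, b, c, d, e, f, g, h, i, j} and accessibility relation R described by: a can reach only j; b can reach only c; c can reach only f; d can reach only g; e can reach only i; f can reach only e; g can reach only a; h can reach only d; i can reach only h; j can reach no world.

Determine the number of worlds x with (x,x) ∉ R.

Enumerating: a, b, c, d, e, f, g, h, i, j.

10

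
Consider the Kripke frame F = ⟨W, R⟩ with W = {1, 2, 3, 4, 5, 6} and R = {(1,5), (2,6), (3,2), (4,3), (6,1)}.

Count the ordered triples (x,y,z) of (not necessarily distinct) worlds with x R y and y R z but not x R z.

4

Enumerating: (2,6,1), (3,2,6), (4,3,2), (6,1,5).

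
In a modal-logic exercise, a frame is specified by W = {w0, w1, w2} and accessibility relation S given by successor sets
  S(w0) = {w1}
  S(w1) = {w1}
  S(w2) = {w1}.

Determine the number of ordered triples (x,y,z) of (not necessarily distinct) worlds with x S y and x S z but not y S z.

0

S is Euclidean; there are no such tuples.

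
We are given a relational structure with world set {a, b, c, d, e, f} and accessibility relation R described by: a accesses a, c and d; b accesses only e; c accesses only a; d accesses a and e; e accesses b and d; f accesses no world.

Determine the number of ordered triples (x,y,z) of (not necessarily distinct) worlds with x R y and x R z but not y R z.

12

Enumerating: (a,c,c), (a,c,d), (a,d,c), (a,d,d), (b,e,e), (d,a,e), (d,e,a), (d,e,e), (e,b,b), (e,b,d), (e,d,b), (e,d,d).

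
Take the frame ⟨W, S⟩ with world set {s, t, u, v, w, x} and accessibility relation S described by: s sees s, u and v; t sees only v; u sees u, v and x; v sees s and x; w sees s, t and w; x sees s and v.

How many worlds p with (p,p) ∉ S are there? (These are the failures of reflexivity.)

Enumerating: t, v, x.

3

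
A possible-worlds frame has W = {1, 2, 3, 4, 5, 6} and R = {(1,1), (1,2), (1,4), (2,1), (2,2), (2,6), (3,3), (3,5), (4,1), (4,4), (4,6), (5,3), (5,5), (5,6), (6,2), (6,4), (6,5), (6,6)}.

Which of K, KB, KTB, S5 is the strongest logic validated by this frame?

KTB

Symmetric (axiom B): yes — every pair in R has its reverse in R.
Reflexive (axiom T): yes — every world is R-related to itself.
Euclidean (axiom 5): no — 1 R 2 and 1 R 4, but not 2 R 4.
So F validates K, KB, KTB; S5 would additionally require R to be Euclidean. The strongest is KTB.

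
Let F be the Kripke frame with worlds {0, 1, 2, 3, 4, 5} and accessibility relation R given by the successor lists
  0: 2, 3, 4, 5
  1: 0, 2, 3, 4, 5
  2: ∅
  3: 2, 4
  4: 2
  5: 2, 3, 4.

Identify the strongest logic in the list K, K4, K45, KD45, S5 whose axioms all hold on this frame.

Transitive (axiom 4): yes — every two-step R-path is closed by a direct edge.
Euclidean (axiom 5): no — 0 R 2 and 0 R 3, but not 2 R 3.
Serial (axiom D): no — 2 has no R-successor.
Reflexive (axiom T): no — 0 is not related to itself.
So F validates K, K4; K45 would additionally require R to be Euclidean. The strongest is K4.

K4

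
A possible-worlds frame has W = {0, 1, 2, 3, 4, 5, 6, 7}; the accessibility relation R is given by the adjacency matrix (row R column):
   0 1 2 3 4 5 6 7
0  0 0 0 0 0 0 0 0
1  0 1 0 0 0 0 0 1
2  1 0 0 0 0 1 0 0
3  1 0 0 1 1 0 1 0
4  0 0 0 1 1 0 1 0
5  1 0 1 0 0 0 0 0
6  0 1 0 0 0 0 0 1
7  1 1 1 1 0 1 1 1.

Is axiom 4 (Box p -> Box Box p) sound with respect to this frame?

No

Axiom 4 corresponds to the accessibility relation being transitive.
Transitive: no — 1 R 7 and 7 R 0, but not 1 R 0.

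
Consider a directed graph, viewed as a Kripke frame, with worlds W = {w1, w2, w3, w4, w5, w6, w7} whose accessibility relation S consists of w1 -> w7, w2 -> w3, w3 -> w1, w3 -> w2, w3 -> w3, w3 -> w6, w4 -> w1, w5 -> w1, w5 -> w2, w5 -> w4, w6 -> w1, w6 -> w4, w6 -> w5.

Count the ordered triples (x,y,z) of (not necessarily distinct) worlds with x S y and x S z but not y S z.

Enumerating: (w1,w7,w7), (w3,w1,w1), (w3,w1,w2), (w3,w1,w3), (w3,w1,w6), (w3,w2,w1), (w3,w2,w2), (w3,w2,w6), (w3,w6,w2), (w3,w6,w3), (w3,w6,w6), (w4,w1,w1), … and 14 more.
Total: 26.

26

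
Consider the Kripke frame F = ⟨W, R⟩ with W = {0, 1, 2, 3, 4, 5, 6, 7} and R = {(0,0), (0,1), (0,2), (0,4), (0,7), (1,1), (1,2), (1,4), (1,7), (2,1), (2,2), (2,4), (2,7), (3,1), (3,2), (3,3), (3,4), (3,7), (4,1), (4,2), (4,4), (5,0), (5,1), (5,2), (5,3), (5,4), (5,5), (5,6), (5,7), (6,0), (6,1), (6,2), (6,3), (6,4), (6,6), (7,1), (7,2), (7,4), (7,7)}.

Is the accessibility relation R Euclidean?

No

Euclidean: no — 0 R 4 and 0 R 7, but not 4 R 7.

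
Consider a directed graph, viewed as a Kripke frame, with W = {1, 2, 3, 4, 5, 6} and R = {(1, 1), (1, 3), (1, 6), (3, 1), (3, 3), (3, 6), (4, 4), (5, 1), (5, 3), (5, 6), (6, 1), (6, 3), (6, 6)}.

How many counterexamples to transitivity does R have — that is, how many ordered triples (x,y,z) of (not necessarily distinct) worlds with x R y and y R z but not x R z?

0

R is transitive; there are no such tuples.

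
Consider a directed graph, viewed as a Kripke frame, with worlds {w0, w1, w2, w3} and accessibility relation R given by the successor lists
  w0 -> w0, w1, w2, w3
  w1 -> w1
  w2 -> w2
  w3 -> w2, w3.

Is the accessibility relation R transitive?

Transitive: yes — every two-step R-path is closed by a direct edge.

Yes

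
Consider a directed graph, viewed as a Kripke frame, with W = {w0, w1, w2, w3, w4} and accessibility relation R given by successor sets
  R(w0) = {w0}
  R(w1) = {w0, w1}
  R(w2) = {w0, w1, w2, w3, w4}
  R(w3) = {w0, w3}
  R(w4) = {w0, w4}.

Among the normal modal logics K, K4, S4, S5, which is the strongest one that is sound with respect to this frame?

S4

Transitive (axiom 4): yes — every two-step R-path is closed by a direct edge.
Reflexive (axiom T): yes — every world is R-related to itself.
Euclidean (axiom 5): no — w2 R w0 and w2 R w1, but not w0 R w1.
So F validates K, K4, S4; S5 would additionally require R to be Euclidean. The strongest is S4.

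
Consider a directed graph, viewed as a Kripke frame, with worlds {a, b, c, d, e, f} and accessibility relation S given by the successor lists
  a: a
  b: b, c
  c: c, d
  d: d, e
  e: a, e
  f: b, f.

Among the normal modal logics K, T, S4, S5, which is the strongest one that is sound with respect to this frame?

Reflexive (axiom T): yes — every world is S-related to itself.
Transitive (axiom 4): no — b S c and c S d, but not b S d.
Euclidean (axiom 5): no — b S c and b S b, but not c S b.
So F validates K, T; S4 would additionally require S to be transitive. The strongest is T.

T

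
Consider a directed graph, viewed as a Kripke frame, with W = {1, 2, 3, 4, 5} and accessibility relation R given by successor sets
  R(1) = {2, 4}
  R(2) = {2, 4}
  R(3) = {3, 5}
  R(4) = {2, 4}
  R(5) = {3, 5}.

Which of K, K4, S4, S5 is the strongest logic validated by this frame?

Transitive (axiom 4): yes — every two-step R-path is closed by a direct edge.
Reflexive (axiom T): no — 1 is not related to itself.
Euclidean (axiom 5): yes — any two successors of a common world are R-related.
So F validates K, K4; S4 would additionally require R to be reflexive. The strongest is K4.

K4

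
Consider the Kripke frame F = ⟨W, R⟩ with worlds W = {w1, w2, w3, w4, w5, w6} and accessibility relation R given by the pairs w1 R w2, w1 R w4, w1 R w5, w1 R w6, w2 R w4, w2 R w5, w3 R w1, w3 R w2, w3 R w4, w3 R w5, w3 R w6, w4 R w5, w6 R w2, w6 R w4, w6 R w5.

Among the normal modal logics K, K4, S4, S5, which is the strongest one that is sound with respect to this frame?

K4

Transitive (axiom 4): yes — every two-step R-path is closed by a direct edge.
Reflexive (axiom T): no — w1 is not related to itself.
Euclidean (axiom 5): no — w1 R w2 and w1 R w6, but not w2 R w6.
So F validates K, K4; S4 would additionally require R to be reflexive. The strongest is K4.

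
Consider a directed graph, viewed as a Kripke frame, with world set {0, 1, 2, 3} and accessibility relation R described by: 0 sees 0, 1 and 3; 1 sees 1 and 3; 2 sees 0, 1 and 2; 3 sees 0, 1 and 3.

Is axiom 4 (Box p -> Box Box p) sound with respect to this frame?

No

By correspondence theory, 4 is valid on a frame iff R is transitive.
Transitive: no — 1 R 3 and 3 R 0, but not 1 R 0.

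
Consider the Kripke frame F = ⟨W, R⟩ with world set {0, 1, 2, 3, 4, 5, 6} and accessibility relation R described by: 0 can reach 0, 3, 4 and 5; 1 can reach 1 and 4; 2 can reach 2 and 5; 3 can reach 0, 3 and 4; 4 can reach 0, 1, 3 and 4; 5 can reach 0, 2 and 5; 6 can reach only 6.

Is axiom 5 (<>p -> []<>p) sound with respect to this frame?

By correspondence theory, 5 is valid on a frame iff R is Euclidean.
Euclidean: no — 0 R 3 and 0 R 5, but not 3 R 5.

No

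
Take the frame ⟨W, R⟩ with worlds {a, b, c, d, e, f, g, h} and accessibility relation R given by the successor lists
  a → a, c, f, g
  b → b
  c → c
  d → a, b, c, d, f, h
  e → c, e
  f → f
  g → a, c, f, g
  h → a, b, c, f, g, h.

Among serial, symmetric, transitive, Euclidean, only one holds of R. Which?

serial

Serial: yes — every world has a successor (e.g. a R a).
Symmetric: no — a R c but not c R a.
Transitive: no — d R a and a R g, but not d R g.
Euclidean: no — a R c and a R f, but not c R f.
Only serial holds.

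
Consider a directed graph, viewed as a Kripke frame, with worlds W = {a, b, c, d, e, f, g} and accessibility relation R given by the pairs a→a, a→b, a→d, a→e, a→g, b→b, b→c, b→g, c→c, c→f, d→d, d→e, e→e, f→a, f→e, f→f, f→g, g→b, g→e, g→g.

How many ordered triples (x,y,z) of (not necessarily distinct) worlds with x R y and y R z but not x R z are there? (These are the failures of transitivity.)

10

Enumerating: (a,b,c), (b,c,f), (b,g,e), (c,f,a), (c,f,e), (c,f,g), (f,a,b), (f,a,d), (f,g,b), (g,b,c).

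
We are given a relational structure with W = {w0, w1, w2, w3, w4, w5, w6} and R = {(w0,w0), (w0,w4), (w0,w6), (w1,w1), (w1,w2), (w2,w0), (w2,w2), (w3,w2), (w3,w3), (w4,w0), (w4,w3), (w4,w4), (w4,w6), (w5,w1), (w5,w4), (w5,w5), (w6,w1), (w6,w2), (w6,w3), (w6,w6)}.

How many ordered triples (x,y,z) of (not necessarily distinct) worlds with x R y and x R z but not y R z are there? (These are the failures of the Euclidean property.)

22

Enumerating: (w0,w6,w0), (w0,w6,w4), (w1,w2,w1), (w2,w0,w2), (w3,w2,w3), (w4,w0,w3), (w4,w3,w0), (w4,w3,w4), (w4,w3,w6), (w4,w6,w0), (w4,w6,w4), (w5,w1,w4), … and 10 more.
Total: 22.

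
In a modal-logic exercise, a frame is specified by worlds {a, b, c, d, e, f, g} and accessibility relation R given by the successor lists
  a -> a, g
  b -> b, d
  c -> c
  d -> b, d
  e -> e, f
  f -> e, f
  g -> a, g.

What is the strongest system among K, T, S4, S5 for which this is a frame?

Reflexive (axiom T): yes — every world is R-related to itself.
Transitive (axiom 4): yes — every two-step R-path is closed by a direct edge.
Euclidean (axiom 5): yes — any two successors of a common world are R-related.
So F validates K, T, S4, S5. The strongest is S5.

S5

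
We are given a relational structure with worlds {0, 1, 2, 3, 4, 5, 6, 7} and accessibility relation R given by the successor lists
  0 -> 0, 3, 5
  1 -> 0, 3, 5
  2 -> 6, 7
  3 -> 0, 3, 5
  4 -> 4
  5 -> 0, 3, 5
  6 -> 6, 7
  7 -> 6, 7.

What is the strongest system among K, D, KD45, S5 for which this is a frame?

KD45

Serial (axiom D): yes — every world has a successor (e.g. 0 R 0).
Euclidean (axiom 5): yes — any two successors of a common world are R-related.
Transitive (axiom 4): yes — every two-step R-path is closed by a direct edge.
Reflexive (axiom T): no — 1 is not related to itself.
So F validates K, D, KD45; S5 would additionally require R to be reflexive. The strongest is KD45.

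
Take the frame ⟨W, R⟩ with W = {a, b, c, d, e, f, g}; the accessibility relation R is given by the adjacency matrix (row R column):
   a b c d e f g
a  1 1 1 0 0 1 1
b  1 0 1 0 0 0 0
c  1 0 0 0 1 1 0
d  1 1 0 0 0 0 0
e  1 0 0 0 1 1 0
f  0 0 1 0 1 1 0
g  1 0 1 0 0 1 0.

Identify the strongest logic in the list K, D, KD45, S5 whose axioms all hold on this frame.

Serial (axiom D): yes — every world has a successor (e.g. a R a).
Euclidean (axiom 5): no — a R b and a R f, but not b R f.
Transitive (axiom 4): no — a R c and c R e, but not a R e.
Reflexive (axiom T): no — b is not related to itself.
So F validates K, D; KD45 would additionally require R to be Euclidean and transitive. The strongest is D.

D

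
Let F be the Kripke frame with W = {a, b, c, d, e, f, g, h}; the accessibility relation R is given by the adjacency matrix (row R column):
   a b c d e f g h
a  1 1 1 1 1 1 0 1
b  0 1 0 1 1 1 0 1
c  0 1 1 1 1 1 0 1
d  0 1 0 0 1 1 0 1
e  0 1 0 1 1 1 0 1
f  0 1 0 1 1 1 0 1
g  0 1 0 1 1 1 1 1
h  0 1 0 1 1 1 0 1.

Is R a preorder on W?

No

Reflexive: no — d is not related to itself.
Transitive: no — d R b and b R d, but not d R d.
So R is not a preorder.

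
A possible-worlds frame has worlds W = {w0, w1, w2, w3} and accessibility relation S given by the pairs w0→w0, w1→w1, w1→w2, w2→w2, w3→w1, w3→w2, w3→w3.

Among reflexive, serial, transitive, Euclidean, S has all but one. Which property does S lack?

Reflexive: yes — every world is S-related to itself.
Serial: yes — every world has a successor (e.g. w0 S w0).
Transitive: yes — every two-step S-path is closed by a direct edge.
Euclidean: no — w3 S w2 and w3 S w1, but not w2 S w1.
Only Euclidean fails.

Euclidean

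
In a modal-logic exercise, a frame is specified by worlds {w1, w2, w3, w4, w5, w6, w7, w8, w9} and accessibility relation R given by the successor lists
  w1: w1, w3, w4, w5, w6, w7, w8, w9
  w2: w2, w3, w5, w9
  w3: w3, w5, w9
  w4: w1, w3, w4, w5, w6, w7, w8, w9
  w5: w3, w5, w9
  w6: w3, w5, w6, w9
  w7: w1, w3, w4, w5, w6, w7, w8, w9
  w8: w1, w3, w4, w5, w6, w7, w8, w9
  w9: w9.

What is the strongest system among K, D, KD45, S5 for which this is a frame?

D

Serial (axiom D): yes — every world has a successor (e.g. w1 R w1).
Euclidean (axiom 5): no — w1 R w3 and w1 R w4, but not w3 R w4.
Transitive (axiom 4): yes — every two-step R-path is closed by a direct edge.
Reflexive (axiom T): yes — every world is R-related to itself.
So F validates K, D; KD45 would additionally require R to be Euclidean. The strongest is D.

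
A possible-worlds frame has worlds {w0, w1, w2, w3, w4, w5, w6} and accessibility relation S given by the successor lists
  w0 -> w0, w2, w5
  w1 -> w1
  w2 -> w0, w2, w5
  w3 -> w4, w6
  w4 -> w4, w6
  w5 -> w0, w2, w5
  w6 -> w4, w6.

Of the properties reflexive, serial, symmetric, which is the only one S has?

serial

Reflexive: no — w3 is not related to itself.
Serial: yes — every world has a successor (e.g. w0 S w0).
Symmetric: no — w3 S w4 but not w4 S w3.
Only serial holds.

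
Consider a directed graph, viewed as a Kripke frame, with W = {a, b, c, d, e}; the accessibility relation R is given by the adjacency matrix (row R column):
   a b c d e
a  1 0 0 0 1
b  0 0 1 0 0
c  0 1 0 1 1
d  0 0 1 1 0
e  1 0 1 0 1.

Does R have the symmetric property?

Symmetric: yes — every pair in R has its reverse in R.

Yes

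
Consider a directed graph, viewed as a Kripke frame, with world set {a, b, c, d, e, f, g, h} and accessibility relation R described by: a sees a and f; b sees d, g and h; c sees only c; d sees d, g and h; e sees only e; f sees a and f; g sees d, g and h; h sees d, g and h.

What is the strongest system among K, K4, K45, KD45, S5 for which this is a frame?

Transitive (axiom 4): yes — every two-step R-path is closed by a direct edge.
Euclidean (axiom 5): yes — any two successors of a common world are R-related.
Serial (axiom D): yes — every world has a successor (e.g. a R a).
Reflexive (axiom T): no — b is not related to itself.
So F validates K, K4, K45, KD45; S5 would additionally require R to be reflexive. The strongest is KD45.

KD45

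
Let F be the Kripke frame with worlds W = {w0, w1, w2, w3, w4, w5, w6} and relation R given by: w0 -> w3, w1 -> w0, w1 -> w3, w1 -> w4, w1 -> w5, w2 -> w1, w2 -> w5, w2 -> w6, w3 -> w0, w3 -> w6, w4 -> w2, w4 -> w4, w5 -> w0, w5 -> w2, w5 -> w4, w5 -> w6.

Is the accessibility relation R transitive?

No

Transitive: no — w0 R w3 and w3 R w6, but not w0 R w6.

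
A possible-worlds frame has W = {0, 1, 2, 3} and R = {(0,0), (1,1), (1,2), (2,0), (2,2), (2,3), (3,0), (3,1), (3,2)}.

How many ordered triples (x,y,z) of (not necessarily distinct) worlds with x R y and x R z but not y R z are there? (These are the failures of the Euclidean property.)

8

Enumerating: (1,2,1), (2,0,2), (2,0,3), (2,3,3), (3,0,1), (3,0,2), (3,1,0), (3,2,1).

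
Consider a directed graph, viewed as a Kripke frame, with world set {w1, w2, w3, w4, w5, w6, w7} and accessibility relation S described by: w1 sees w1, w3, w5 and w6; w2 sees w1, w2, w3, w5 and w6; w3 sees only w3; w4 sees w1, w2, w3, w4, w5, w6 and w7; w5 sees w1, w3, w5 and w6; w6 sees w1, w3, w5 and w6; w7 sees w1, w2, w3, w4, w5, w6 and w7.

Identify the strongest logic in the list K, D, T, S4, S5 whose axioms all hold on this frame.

S4

Serial (axiom D): yes — every world has a successor (e.g. w1 S w1).
Reflexive (axiom T): yes — every world is S-related to itself.
Transitive (axiom 4): yes — every two-step S-path is closed by a direct edge.
Euclidean (axiom 5): no — w1 S w3 and w1 S w5, but not w3 S w5.
So F validates K, D, T, S4; S5 would additionally require S to be Euclidean. The strongest is S4.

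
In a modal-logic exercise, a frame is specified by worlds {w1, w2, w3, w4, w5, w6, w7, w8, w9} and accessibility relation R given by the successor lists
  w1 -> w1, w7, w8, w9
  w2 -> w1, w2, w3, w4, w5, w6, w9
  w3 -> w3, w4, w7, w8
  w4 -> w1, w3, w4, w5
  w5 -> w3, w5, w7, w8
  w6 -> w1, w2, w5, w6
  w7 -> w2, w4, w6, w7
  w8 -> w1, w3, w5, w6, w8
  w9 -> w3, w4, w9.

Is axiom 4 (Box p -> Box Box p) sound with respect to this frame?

No

Axiom 4 corresponds to the accessibility relation being transitive.
Transitive: no — w1 R w7 and w7 R w2, but not w1 R w2.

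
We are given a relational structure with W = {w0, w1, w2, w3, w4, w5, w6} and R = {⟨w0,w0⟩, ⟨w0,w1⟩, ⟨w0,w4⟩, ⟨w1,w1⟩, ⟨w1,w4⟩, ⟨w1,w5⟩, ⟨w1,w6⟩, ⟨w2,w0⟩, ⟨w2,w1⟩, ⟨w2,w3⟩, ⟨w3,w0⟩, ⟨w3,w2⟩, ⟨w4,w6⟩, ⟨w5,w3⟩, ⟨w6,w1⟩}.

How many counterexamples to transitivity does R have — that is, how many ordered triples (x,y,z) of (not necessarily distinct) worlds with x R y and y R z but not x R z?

19

Enumerating: (w0,w1,w5), (w0,w1,w6), (w0,w4,w6), (w1,w5,w3), (w2,w0,w4), (w2,w1,w4), (w2,w1,w5), (w2,w1,w6), (w2,w3,w2), (w3,w0,w1), (w3,w0,w4), (w3,w2,w1), … and 7 more.
Total: 19.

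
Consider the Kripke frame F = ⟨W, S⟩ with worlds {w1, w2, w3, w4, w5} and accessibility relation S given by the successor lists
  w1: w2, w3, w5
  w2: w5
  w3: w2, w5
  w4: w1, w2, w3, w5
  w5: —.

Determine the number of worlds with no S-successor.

Enumerating: w5.

1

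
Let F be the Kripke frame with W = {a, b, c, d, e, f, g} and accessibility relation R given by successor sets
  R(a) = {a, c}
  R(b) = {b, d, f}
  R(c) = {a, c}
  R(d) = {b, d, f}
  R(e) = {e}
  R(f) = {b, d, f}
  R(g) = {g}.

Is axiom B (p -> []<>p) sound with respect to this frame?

Axiom B corresponds to the accessibility relation being symmetric.
Symmetric: yes — every pair in R has its reverse in R.

Yes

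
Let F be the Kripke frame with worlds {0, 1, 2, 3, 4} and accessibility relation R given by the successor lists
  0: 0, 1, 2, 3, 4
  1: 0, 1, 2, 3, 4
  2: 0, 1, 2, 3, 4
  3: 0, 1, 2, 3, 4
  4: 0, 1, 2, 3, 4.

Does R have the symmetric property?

Symmetric: yes — every pair in R has its reverse in R.

Yes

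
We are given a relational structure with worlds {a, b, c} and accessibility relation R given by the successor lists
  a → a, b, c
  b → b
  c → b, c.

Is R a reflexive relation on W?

Yes

Reflexive: yes — every world is R-related to itself.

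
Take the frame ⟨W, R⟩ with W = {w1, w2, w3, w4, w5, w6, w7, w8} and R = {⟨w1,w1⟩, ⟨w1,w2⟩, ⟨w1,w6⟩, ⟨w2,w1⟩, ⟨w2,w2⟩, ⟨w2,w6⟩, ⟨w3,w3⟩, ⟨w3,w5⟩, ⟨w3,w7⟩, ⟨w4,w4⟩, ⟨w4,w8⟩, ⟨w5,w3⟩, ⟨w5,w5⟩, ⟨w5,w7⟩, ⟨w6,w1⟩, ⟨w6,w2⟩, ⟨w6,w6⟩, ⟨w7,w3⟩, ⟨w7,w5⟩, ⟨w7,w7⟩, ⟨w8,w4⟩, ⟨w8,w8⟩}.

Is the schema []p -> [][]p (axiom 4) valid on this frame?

By correspondence theory, 4 is valid on a frame iff R is transitive.
Transitive: yes — every two-step R-path is closed by a direct edge.

Yes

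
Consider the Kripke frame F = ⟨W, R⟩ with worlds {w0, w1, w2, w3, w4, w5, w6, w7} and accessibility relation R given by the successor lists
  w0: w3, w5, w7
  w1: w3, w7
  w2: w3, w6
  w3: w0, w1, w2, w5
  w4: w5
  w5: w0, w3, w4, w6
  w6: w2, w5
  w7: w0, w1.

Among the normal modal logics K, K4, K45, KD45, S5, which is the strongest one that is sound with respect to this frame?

Transitive (axiom 4): no — w0 R w3 and w3 R w1, but not w0 R w1.
Euclidean (axiom 5): no — w0 R w3 and w0 R w7, but not w3 R w7.
Serial (axiom D): yes — every world has a successor (e.g. w0 R w3).
Reflexive (axiom T): no — w0 is not related to itself.
So F validates K; K4 would additionally require R to be transitive. The strongest is K.

K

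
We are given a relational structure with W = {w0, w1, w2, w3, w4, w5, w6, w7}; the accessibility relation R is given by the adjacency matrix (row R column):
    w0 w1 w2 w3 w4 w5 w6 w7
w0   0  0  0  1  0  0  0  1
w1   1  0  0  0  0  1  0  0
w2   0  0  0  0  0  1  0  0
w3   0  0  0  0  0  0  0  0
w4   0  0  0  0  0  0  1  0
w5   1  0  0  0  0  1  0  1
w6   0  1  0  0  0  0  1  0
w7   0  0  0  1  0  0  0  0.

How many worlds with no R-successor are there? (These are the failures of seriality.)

Enumerating: w3.

1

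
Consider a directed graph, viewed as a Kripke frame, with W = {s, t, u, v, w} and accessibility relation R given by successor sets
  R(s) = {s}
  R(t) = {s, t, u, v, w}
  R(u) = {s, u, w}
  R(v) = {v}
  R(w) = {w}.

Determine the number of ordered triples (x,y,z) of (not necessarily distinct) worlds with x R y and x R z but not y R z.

18

Enumerating: (t,s,t), (t,s,u), (t,s,v), (t,s,w), (t,u,t), (t,u,v), (t,v,s), (t,v,t), (t,v,u), (t,v,w), (t,w,s), (t,w,t), (t,w,u), (t,w,v), (u,s,u), (u,s,w), (u,w,s), (u,w,u).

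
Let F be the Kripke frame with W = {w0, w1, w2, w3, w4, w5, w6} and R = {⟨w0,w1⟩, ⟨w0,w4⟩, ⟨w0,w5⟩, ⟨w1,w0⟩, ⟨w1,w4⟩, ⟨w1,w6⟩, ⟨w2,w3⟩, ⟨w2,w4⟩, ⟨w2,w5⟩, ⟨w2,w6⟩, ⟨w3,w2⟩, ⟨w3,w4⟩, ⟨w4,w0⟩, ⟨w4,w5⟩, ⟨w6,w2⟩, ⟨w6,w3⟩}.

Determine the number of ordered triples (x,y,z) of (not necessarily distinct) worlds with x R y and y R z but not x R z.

Enumerating: (w0,w1,w0), (w0,w1,w6), (w0,w4,w0), (w1,w0,w1), (w1,w0,w5), (w1,w4,w5), (w1,w6,w2), (w1,w6,w3), (w2,w3,w2), (w2,w4,w0), (w2,w6,w2), (w3,w2,w3), … and 10 more.
Total: 22.

22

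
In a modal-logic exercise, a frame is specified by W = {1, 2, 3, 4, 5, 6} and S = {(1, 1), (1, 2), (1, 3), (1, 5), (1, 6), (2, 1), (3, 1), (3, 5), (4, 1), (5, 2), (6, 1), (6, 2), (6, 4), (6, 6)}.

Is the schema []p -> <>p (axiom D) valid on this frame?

By correspondence theory, D is valid on a frame iff S is serial.
Serial: yes — every world has a successor (e.g. 1 S 1).

Yes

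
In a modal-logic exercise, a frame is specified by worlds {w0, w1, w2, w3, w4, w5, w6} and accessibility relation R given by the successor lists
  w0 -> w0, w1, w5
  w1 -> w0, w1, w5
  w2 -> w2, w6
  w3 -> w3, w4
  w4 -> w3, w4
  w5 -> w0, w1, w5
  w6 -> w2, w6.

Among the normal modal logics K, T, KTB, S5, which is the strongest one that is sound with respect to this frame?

S5

Reflexive (axiom T): yes — every world is R-related to itself.
Symmetric (axiom B): yes — every pair in R has its reverse in R.
Euclidean (axiom 5): yes — any two successors of a common world are R-related.
So F validates K, T, KTB, S5. The strongest is S5.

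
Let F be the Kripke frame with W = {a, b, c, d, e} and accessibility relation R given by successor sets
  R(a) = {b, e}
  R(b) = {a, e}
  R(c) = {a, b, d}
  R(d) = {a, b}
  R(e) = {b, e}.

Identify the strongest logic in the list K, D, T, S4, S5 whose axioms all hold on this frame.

D

Serial (axiom D): yes — every world has a successor (e.g. a R b).
Reflexive (axiom T): no — a is not related to itself.
Transitive (axiom 4): no — c R a and a R e, but not c R e.
Euclidean (axiom 5): no — b R e and b R a, but not e R a.
So F validates K, D; T would additionally require R to be reflexive. The strongest is D.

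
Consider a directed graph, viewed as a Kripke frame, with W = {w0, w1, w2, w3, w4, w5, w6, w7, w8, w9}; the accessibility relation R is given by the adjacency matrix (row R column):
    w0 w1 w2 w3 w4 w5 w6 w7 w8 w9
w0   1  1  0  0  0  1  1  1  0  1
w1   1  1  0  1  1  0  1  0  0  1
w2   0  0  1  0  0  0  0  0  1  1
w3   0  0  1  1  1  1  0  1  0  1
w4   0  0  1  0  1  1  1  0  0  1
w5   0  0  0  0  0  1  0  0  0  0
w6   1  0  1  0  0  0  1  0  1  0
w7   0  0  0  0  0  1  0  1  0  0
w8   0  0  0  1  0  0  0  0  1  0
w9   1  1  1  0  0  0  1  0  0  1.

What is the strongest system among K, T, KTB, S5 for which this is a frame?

Reflexive (axiom T): yes — every world is R-related to itself.
Symmetric (axiom B): no — w0 R w5 but not w5 R w0.
Euclidean (axiom 5): no — w0 R w1 and w0 R w5, but not w1 R w5.
So F validates K, T; KTB would additionally require R to be symmetric. The strongest is T.

T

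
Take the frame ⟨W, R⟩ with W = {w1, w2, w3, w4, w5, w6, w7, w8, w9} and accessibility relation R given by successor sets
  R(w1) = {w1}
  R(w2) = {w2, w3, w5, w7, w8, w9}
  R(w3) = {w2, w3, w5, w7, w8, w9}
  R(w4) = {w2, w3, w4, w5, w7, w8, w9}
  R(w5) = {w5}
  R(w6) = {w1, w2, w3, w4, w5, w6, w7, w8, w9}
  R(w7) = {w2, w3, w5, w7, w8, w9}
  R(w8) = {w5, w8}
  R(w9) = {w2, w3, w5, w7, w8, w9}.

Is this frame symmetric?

No

Symmetric: no — w2 R w5 but not w5 R w2.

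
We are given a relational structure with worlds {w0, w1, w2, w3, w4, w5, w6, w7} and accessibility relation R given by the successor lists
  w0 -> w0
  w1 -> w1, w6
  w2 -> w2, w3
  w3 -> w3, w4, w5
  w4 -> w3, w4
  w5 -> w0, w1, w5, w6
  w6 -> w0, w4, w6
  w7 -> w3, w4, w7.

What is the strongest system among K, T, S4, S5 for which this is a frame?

Reflexive (axiom T): yes — every world is R-related to itself.
Transitive (axiom 4): no — w1 R w6 and w6 R w0, but not w1 R w0.
Euclidean (axiom 5): no — w3 R w4 and w3 R w5, but not w4 R w5.
So F validates K, T; S4 would additionally require R to be transitive. The strongest is T.

T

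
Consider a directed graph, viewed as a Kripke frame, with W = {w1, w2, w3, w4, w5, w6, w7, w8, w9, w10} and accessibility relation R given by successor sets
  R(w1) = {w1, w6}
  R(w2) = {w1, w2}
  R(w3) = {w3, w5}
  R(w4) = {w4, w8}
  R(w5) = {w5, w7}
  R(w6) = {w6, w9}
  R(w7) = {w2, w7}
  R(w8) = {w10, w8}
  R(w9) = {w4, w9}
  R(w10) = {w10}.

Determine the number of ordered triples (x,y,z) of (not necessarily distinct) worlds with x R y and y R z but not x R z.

8

Enumerating: (w1,w6,w9), (w2,w1,w6), (w3,w5,w7), (w4,w8,w10), (w5,w7,w2), (w6,w9,w4), (w7,w2,w1), (w9,w4,w8).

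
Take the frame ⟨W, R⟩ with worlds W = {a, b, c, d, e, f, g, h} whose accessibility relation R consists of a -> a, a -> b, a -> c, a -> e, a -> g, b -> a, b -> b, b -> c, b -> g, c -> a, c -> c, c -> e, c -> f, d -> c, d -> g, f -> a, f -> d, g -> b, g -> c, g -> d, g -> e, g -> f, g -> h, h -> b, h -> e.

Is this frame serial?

Serial: no — e has no R-successor.

No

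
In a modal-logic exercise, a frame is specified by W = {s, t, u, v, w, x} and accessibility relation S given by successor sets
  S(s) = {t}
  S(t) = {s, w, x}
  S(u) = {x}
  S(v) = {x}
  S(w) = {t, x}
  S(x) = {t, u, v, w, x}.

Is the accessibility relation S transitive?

No

Transitive: no — s S t and t S w, but not s S w.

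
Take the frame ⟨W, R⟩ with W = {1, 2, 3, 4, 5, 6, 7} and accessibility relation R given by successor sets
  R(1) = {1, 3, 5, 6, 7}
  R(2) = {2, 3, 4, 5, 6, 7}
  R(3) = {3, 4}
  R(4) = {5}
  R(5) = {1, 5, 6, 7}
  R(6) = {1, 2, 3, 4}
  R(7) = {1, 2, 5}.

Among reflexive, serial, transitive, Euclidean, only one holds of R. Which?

Reflexive: no — 4 is not related to itself.
Serial: yes — every world has a successor (e.g. 1 R 1).
Transitive: no — 1 R 3 and 3 R 4, but not 1 R 4.
Euclidean: no — 1 R 3 and 1 R 5, but not 3 R 5.
Only serial holds.

serial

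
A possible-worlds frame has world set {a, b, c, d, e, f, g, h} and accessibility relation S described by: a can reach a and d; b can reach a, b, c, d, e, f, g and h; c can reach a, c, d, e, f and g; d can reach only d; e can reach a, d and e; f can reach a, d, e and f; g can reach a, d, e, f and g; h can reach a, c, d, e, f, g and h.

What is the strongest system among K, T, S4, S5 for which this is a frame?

Reflexive (axiom T): yes — every world is S-related to itself.
Transitive (axiom 4): yes — every two-step S-path is closed by a direct edge.
Euclidean (axiom 5): no — b S a and b S c, but not a S c.
So F validates K, T, S4; S5 would additionally require S to be Euclidean. The strongest is S4.

S4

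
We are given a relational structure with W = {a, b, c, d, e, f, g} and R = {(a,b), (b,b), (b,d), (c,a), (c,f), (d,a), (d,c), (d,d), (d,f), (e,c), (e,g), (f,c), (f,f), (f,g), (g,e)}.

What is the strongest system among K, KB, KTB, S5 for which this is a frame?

K

Symmetric (axiom B): no — a R b but not b R a.
Reflexive (axiom T): no — a is not related to itself.
Euclidean (axiom 5): no — c R a and c R f, but not a R f.
So F validates K; KB would additionally require R to be symmetric. The strongest is K.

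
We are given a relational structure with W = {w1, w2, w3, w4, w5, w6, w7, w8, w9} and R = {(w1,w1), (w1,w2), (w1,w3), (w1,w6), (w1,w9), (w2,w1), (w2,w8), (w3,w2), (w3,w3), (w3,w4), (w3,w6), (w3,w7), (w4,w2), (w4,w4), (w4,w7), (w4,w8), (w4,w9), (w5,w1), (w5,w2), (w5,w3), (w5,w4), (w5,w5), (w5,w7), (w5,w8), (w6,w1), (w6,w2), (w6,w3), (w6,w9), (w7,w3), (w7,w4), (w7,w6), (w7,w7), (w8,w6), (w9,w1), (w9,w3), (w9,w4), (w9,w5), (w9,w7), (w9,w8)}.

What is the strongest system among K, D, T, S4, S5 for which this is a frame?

D

Serial (axiom D): yes — every world has a successor (e.g. w1 R w1).
Reflexive (axiom T): no — w2 is not related to itself.
Transitive (axiom 4): no — w1 R w2 and w2 R w8, but not w1 R w8.
Euclidean (axiom 5): no — w1 R w2 and w1 R w3, but not w2 R w3.
So F validates K, D; T would additionally require R to be reflexive. The strongest is D.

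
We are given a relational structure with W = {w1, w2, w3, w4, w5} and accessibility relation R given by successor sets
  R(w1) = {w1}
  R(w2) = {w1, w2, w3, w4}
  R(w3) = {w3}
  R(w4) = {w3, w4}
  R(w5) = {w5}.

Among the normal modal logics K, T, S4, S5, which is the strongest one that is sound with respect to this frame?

Reflexive (axiom T): yes — every world is R-related to itself.
Transitive (axiom 4): yes — every two-step R-path is closed by a direct edge.
Euclidean (axiom 5): no — w2 R w1 and w2 R w3, but not w1 R w3.
So F validates K, T, S4; S5 would additionally require R to be Euclidean. The strongest is S4.

S4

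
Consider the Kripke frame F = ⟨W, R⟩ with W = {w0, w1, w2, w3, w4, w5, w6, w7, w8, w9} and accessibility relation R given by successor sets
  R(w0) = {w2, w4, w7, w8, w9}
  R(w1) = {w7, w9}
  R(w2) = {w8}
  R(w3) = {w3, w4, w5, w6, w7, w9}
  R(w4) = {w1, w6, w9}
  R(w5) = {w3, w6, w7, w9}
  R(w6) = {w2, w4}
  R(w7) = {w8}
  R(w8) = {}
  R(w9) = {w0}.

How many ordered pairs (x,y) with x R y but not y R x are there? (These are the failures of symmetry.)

Enumerating: (w0,w2), (w0,w4), (w0,w7), (w0,w8), (w1,w7), (w1,w9), (w2,w8), (w3,w4), (w3,w6), (w3,w7), (w3,w9), (w4,w1), (w4,w9), (w5,w6), (w5,w7), (w5,w9), (w6,w2), (w7,w8).

18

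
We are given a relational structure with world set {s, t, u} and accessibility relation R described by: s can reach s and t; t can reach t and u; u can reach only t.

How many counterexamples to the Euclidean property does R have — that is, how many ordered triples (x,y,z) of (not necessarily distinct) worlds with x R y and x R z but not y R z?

Enumerating: (s,t,s), (t,u,u).

2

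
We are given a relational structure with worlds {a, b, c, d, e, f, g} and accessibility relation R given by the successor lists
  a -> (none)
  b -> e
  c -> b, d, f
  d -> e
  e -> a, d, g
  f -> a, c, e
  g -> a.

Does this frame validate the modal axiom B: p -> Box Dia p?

No

The schema B characterises exactly the symmetric frames.
Symmetric: no — b R e but not e R b.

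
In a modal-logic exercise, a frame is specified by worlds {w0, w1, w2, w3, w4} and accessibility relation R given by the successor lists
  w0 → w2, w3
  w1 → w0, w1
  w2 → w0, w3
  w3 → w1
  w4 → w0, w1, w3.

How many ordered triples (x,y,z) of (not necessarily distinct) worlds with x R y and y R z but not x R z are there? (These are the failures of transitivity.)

8

Enumerating: (w0,w2,w0), (w0,w3,w1), (w1,w0,w2), (w1,w0,w3), (w2,w0,w2), (w2,w3,w1), (w3,w1,w0), (w4,w0,w2).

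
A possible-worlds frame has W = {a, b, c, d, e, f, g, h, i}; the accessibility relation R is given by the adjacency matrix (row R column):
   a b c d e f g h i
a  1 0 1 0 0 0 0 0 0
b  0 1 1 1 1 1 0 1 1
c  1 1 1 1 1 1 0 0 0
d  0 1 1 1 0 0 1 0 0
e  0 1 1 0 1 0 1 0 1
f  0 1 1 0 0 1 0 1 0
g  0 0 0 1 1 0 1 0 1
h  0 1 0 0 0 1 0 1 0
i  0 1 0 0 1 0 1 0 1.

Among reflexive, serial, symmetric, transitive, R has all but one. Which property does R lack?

transitive

Reflexive: yes — every world is R-related to itself.
Serial: yes — every world has a successor (e.g. a R a).
Symmetric: yes — every pair in R has its reverse in R.
Transitive: no — a R c and c R b, but not a R b.
Only transitive fails.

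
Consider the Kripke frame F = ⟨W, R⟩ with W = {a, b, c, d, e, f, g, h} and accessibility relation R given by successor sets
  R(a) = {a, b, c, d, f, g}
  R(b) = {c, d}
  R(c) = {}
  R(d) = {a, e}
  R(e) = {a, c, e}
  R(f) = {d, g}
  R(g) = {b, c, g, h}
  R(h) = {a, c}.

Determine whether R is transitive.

Transitive: no — a R d and d R e, but not a R e.

No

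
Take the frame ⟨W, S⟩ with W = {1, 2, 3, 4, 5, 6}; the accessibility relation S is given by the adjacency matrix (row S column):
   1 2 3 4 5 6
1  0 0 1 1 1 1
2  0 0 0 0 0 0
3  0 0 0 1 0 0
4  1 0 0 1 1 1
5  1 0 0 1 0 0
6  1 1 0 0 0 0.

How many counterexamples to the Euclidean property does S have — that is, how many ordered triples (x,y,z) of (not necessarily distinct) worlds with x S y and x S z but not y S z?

Enumerating: (1,3,3), (1,3,5), (1,3,6), (1,4,3), (1,5,3), (1,5,5), (1,5,6), (1,6,3), (1,6,4), (1,6,5), (1,6,6), (4,1,1), … and 10 more.
Total: 22.

22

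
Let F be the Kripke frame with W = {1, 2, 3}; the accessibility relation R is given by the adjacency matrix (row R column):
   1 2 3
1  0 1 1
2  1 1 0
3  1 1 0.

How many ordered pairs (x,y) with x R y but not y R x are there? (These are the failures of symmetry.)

Enumerating: (3,2).

1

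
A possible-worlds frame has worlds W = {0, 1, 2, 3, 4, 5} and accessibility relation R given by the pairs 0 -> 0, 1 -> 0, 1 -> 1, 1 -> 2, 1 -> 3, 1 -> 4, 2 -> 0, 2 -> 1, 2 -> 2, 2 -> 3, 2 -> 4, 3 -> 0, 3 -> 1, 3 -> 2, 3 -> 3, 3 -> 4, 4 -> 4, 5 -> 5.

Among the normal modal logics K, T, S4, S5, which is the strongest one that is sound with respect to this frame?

Reflexive (axiom T): yes — every world is R-related to itself.
Transitive (axiom 4): yes — every two-step R-path is closed by a direct edge.
Euclidean (axiom 5): no — 1 R 0 and 1 R 2, but not 0 R 2.
So F validates K, T, S4; S5 would additionally require R to be Euclidean. The strongest is S4.

S4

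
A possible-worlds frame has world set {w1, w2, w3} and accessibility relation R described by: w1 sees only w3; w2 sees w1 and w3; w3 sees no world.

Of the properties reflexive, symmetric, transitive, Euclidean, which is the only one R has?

transitive

Reflexive: no — w1 is not related to itself.
Symmetric: no — w1 R w3 but not w3 R w1.
Transitive: yes — every two-step R-path is closed by a direct edge.
Euclidean: no — w2 R w3 and w2 R w1, but not w3 R w1.
Only transitive holds.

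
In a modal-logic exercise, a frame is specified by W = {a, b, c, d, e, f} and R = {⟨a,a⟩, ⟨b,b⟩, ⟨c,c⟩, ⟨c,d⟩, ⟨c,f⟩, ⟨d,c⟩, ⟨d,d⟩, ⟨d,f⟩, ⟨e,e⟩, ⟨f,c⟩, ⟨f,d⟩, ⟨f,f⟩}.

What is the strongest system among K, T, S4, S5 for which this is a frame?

S5

Reflexive (axiom T): yes — every world is R-related to itself.
Transitive (axiom 4): yes — every two-step R-path is closed by a direct edge.
Euclidean (axiom 5): yes — any two successors of a common world are R-related.
So F validates K, T, S4, S5. The strongest is S5.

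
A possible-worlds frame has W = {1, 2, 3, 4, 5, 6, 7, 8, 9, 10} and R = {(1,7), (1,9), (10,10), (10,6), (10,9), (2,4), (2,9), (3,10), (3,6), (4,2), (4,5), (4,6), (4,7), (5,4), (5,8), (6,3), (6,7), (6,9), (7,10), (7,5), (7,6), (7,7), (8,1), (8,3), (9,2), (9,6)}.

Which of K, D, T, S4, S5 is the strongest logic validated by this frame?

D

Serial (axiom D): yes — every world has a successor (e.g. 1 R 7).
Reflexive (axiom T): no — 1 is not related to itself.
Transitive (axiom 4): no — 1 R 7 and 7 R 10, but not 1 R 10.
Euclidean (axiom 5): no — 1 R 7 and 1 R 9, but not 7 R 9.
So F validates K, D; T would additionally require R to be reflexive. The strongest is D.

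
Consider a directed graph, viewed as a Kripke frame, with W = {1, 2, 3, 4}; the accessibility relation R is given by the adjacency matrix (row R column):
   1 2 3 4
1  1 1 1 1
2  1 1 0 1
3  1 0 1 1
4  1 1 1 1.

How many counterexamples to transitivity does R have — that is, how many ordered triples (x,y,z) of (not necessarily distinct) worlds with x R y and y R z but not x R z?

4

Enumerating: (2,1,3), (2,4,3), (3,1,2), (3,4,2).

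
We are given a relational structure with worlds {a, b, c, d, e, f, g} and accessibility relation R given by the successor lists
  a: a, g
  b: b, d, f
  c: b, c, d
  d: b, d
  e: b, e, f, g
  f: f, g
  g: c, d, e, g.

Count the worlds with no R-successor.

0

R is serial; there are no such worlds.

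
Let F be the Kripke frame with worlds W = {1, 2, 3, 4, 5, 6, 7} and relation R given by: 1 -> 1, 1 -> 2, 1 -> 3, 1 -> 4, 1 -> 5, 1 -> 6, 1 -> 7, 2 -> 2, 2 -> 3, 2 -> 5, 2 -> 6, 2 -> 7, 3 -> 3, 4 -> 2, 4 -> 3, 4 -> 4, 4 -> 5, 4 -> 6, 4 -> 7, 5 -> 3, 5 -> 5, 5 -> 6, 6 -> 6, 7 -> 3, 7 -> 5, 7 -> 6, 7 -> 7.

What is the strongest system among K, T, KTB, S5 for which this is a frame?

T

Reflexive (axiom T): yes — every world is R-related to itself.
Symmetric (axiom B): no — 1 R 2 but not 2 R 1.
Euclidean (axiom 5): no — 1 R 2 and 1 R 4, but not 2 R 4.
So F validates K, T; KTB would additionally require R to be symmetric. The strongest is T.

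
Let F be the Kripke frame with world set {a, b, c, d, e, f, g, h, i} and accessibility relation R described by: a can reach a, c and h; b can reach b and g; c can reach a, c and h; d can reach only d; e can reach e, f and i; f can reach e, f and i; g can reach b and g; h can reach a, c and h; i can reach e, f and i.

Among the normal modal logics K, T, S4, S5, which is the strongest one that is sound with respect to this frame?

S5

Reflexive (axiom T): yes — every world is R-related to itself.
Transitive (axiom 4): yes — every two-step R-path is closed by a direct edge.
Euclidean (axiom 5): yes — any two successors of a common world are R-related.
So F validates K, T, S4, S5. The strongest is S5.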